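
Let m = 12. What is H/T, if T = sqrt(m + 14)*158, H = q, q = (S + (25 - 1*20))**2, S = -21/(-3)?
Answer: 36*sqrt(26)/1027 ≈ 0.17874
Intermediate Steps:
S = 7 (S = -21*(-1/3) = 7)
q = 144 (q = (7 + (25 - 1*20))**2 = (7 + (25 - 20))**2 = (7 + 5)**2 = 12**2 = 144)
H = 144
T = 158*sqrt(26) (T = sqrt(12 + 14)*158 = sqrt(26)*158 = 158*sqrt(26) ≈ 805.65)
H/T = 144/((158*sqrt(26))) = 144*(sqrt(26)/4108) = 36*sqrt(26)/1027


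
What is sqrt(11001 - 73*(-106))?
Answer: sqrt(18739) ≈ 136.89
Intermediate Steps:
sqrt(11001 - 73*(-106)) = sqrt(11001 + 7738) = sqrt(18739)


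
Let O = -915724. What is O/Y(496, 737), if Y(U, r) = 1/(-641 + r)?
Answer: -87909504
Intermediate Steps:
O/Y(496, 737) = -915724/(1/(-641 + 737)) = -915724/(1/96) = -915724/1/96 = -915724*96 = -87909504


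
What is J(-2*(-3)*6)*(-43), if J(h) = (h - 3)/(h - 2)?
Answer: -1419/34 ≈ -41.735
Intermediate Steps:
J(h) = (-3 + h)/(-2 + h)
J(-2*(-3)*6)*(-43) = ((-3 - 2*(-3)*6)/(-2 - 2*(-3)*6))*(-43) = ((-3 + 6*6)/(-2 + 6*6))*(-43) = ((-3 + 36)/(-2 + 36))*(-43) = (33/34)*(-43) = -1419/34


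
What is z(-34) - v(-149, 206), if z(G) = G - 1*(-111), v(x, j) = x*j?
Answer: 30771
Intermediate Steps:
v(x, j) = j*x
z(G) = 111 + G (z(G) = G + 111 = 111 + G)
z(-34) - v(-149, 206) = (111 - 34) - 206*(-149) = 77 - 1*(-30694) = 77 + 30694 = 30771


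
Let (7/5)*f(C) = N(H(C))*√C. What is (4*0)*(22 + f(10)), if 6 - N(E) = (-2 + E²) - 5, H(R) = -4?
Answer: 0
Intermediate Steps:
N(E) = 13 - E² (N(E) = 6 - ((-2 + E²) - 5) = 6 - (-7 + E²) = 6 + (7 - E²) = 13 - E²)
f(C) = -15*√C/7 (f(C) = 5*((13 - 1*(-4)²)*√C)/7 = 5*((13 - 1*16)*√C)/7 = 5*((13 - 16)*√C)/7 = 5*(-3*√C)/7 = -15*√C/7)
(4*0)*(22 + f(10)) = (4*0)*(22 - 15*√10/7) = 0*(22 - 15*√10/7) = 0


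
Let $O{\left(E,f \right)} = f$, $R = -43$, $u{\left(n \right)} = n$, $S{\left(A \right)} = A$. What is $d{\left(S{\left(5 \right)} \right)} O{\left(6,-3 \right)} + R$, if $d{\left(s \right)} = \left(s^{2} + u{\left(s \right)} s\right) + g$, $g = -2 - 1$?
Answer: $-184$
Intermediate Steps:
$g = -3$
$d{\left(s \right)} = -3 + 2 s^{2}$ ($d{\left(s \right)} = \left(s^{2} + s s\right) - 3 = \left(s^{2} + s^{2}\right) - 3 = 2 s^{2} - 3 = -3 + 2 s^{2}$)
$d{\left(S{\left(5 \right)} \right)} O{\left(6,-3 \right)} + R = \left(-3 + 2 \cdot 5^{2}\right) \left(-3\right) - 43 = \left(-3 + 2 \cdot 25\right) \left(-3\right) - 43 = \left(-3 + 50\right) \left(-3\right) - 43 = 47 \left(-3\right) - 43 = -141 - 43 = -184$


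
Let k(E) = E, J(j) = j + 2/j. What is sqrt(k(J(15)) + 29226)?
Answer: sqrt(6579255)/15 ≈ 171.00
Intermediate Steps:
sqrt(k(J(15)) + 29226) = sqrt((15 + 2/15) + 29226) = sqrt(227/15 + 29226) = sqrt(438617/15) = sqrt(6579255)/15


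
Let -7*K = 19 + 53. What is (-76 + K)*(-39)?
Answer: 23556/7 ≈ 3365.1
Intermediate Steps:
K = -72/7 (K = -(19 + 53)/7 = -⅐*72 = -72/7 ≈ -10.286)
(-76 + K)*(-39) = (-76 - 72/7)*(-39) = -604/7*(-39) = 23556/7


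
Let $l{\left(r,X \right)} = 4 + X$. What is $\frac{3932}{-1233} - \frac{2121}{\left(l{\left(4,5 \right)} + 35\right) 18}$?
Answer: $- \frac{636593}{108504} \approx -5.867$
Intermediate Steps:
$\frac{3932}{-1233} - \frac{2121}{\left(l{\left(4,5 \right)} + 35\right) 18} = \frac{3932}{-1233} - \frac{2121}{\left(\left(4 + 5\right) + 35\right) 18} = 3932 \left(- \frac{1}{1233}\right) - \frac{2121}{\left(9 + 35\right) 18} = - \frac{3932}{1233} - \frac{2121}{44 \cdot 18} = - \frac{3932}{1233} - \frac{2121}{792} = - \frac{3932}{1233} - \frac{707}{264} = - \frac{636593}{108504}$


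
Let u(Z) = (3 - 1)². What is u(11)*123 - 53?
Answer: 439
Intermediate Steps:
u(Z) = 4 (u(Z) = 2² = 4)
u(11)*123 - 53 = 4*123 - 53 = 492 - 53 = 439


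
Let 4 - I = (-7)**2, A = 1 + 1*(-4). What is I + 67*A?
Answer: -246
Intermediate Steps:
A = -3 (A = 1 - 4 = -3)
I = -45 (I = 4 - 1*(-7)**2 = 4 - 1*49 = 4 - 49 = -45)
I + 67*A = -45 + 67*(-3) = -45 - 201 = -246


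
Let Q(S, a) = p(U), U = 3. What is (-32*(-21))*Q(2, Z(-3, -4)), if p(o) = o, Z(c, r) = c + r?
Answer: 2016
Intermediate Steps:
Q(S, a) = 3
(-32*(-21))*Q(2, Z(-3, -4)) = -32*(-21)*3 = 672*3 = 2016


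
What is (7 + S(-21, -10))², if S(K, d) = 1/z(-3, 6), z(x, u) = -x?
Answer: 484/9 ≈ 53.778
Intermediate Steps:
S(K, d) = ⅓ (S(K, d) = 1/(-1*(-3)) = 1/3 = ⅓)
(7 + S(-21, -10))² = (7 + ⅓)² = (22/3)² = 484/9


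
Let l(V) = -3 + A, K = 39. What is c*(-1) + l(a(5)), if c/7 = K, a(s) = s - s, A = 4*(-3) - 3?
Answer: -291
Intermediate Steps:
A = -15 (A = -12 - 3 = -15)
a(s) = 0
c = 273 (c = 7*39 = 273)
l(V) = -18 (l(V) = -3 - 15 = -18)
c*(-1) + l(a(5)) = 273*(-1) - 18 = -273 - 18 = -291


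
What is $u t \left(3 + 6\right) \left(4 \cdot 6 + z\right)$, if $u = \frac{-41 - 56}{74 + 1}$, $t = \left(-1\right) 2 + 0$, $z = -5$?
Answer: $\frac{11058}{25} \approx 442.32$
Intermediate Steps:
$t = -2$ ($t = -2 + 0 = -2$)
$u = - \frac{97}{75} \approx -1.2933$
$u t \left(3 + 6\right) \left(4 \cdot 6 + z\right) = - \frac{97 \left(- 2 \left(3 + 6\right) \left(4 \cdot 6 - 5\right)\right)}{75} = - \frac{97 \left(- 2 \cdot 9 \left(24 - 5\right)\right)}{75} = - \frac{97 \left(- 2 \cdot 9 \cdot 19\right)}{75} = - \frac{97 \left(\left(-2\right) 171\right)}{75} = \left(- \frac{97}{75}\right) \left(-342\right) = \frac{11058}{25}$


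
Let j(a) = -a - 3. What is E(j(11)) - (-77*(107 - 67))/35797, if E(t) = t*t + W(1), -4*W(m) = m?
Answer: 28041371/143188 ≈ 195.84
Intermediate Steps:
W(m) = -m/4
j(a) = -3 - a
E(t) = -1/4 + t**2 (E(t) = t*t - 1/4*1 = t**2 - 1/4 = -1/4 + t**2)
E(j(11)) - (-77*(107 - 67))/35797 = (-1/4 + (-3 - 1*11)**2) - (-77*(107 - 67))/35797 = (-1/4 + (-3 - 11)**2) - (-77*40)/35797 = (-1/4 + (-14)**2) - (-3080)/35797 = (-1/4 + 196) - 1*(-3080/35797) = 783/4 + 3080/35797 = 28041371/143188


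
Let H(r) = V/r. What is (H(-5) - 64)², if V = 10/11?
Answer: 498436/121 ≈ 4119.3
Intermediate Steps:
V = 10/11 (V = 10*(1/11) = 10/11 ≈ 0.90909)
H(r) = 10/(11*r)
(H(-5) - 64)² = ((10/11)/(-5) - 64)² = ((10/11)*(-⅕) - 64)² = (-2/11 - 64)² = (-706/11)² = 498436/121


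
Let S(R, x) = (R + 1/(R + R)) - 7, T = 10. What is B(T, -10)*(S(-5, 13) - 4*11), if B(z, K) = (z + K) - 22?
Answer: 6171/5 ≈ 1234.2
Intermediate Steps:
S(R, x) = -7 + R + 1/(2*R) (S(R, x) = (R + 1/(2*R)) - 7 = -7 + R + 1/(2*R))
B(z, K) = -22 + K + z (B(z, K) = (K + z) - 22 = -22 + K + z)
B(T, -10)*(S(-5, 13) - 4*11) = (-22 - 10 + 10)*((-7 - 5 + (½)/(-5)) - 4*11) = -22*((-7 - 5 + (½)*(-⅕)) - 44) = -22*((-7 - 5 - ⅒) - 44) = -22*(-121/10 - 44) = -22*(-561/10) = 6171/5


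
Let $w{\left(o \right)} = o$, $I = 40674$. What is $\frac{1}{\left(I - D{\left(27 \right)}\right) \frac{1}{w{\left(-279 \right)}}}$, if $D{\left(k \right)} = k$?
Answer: $- \frac{93}{13549} \approx -0.006864$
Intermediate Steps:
$\frac{1}{\left(I - D{\left(27 \right)}\right) \frac{1}{w{\left(-279 \right)}}} = \frac{1}{\left(40674 - 27\right) \frac{1}{-279}} = \frac{1}{\left(40674 - 27\right) \left(- \frac{1}{279}\right)} = \frac{1}{40647 \left(- \frac{1}{279}\right)} = \frac{1}{- \frac{13549}{93}} = - \frac{93}{13549}$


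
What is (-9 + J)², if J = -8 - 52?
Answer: 4761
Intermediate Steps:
J = -60
(-9 + J)² = (-9 - 60)² = (-69)² = 4761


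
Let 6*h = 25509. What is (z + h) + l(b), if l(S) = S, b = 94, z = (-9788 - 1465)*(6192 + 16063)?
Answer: -500862339/2 ≈ -2.5043e+8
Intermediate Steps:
h = 8503/2 (h = (1/6)*25509 = 8503/2 ≈ 4251.5)
z = -250435515 (z = -11253*22255 = -250435515)
(z + h) + l(b) = (-250435515 + 8503/2) + 94 = -500862527/2 + 94 = -500862339/2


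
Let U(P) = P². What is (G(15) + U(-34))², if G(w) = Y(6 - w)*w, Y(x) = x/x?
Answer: 1371241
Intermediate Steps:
Y(x) = 1
G(w) = w (G(w) = 1*w = w)
(G(15) + U(-34))² = (15 + (-34)²)² = (15 + 1156)² = 1171² = 1371241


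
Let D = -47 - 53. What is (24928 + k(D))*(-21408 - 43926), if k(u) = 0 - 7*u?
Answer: -1674379752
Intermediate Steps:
D = -100
k(u) = -7*u
(24928 + k(D))*(-21408 - 43926) = (24928 - 7*(-100))*(-21408 - 43926) = (24928 + 700)*(-65334) = 25628*(-65334) = -1674379752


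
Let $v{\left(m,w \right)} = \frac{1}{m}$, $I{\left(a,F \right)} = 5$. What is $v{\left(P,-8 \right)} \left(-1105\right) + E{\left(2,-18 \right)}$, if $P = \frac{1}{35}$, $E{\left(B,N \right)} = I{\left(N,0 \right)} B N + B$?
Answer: $-38853$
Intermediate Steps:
$E{\left(B,N \right)} = B + 5 B N$ ($E{\left(B,N \right)} = 5 B N + B = B + 5 B N$)
$P = \frac{1}{35} \approx 0.028571$
$v{\left(P,-8 \right)} \left(-1105\right) + E{\left(2,-18 \right)} = \frac{1}{\frac{1}{35}} \left(-1105\right) + 2 \left(1 + 5 \left(-18\right)\right) = 35 \left(-1105\right) + 2 \left(1 - 90\right) = -38675 + 2 \left(-89\right) = -38675 - 178 = -38853$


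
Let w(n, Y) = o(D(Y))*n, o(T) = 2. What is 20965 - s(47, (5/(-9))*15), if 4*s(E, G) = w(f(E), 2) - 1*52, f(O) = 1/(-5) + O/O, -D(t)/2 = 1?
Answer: 104888/5 ≈ 20978.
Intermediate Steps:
D(t) = -2 (D(t) = -2*1 = -2)
f(O) = ⅘ (f(O) = 1*(-⅕) + 1 = -⅕ + 1 = ⅘)
w(n, Y) = 2*n
s(E, G) = -63/5 (s(E, G) = (2*(⅘) - 1*52)/4 = (8/5 - 52)/4 = (¼)*(-252/5) = -63/5)
20965 - s(47, (5/(-9))*15) = 20965 - 1*(-63/5) = 20965 + 63/5 = 104888/5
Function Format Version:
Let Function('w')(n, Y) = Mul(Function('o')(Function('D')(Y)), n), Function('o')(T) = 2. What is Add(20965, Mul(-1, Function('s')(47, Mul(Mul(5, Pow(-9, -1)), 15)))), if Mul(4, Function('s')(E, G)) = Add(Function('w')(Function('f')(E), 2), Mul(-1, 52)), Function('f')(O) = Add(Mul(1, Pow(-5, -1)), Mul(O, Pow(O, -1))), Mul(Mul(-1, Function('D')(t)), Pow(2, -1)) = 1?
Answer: Rational(104888, 5) ≈ 20978.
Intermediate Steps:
Function('D')(t) = -2 (Function('D')(t) = Mul(-2, 1) = -2)
Function('f')(O) = Rational(4, 5) (Function('f')(O) = Add(Mul(1, Rational(-1, 5)), 1) = Add(Rational(-1, 5), 1) = Rational(4, 5))
Function('w')(n, Y) = Mul(2, n)
Function('s')(E, G) = Rational(-63, 5) (Function('s')(E, G) = Mul(Rational(1, 4), Add(Mul(2, Rational(4, 5)), Mul(-1, 52))) = Mul(Rational(1, 4), Add(Rational(8, 5), -52)) = Mul(Rational(1, 4), Rational(-252, 5)) = Rational(-63, 5))
Add(20965, Mul(-1, Function('s')(47, Mul(Mul(5, Pow(-9, -1)), 15)))) = Add(20965, Mul(-1, Rational(-63, 5))) = Add(20965, Rational(63, 5)) = Rational(104888, 5)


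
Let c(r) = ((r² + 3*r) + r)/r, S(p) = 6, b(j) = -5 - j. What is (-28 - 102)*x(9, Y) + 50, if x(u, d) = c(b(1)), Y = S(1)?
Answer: 310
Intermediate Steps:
Y = 6
c(r) = (r² + 4*r)/r
x(u, d) = -2 (x(u, d) = 4 + (-5 - 1*1) = 4 + (-5 - 1) = 4 - 6 = -2)
(-28 - 102)*x(9, Y) + 50 = (-28 - 102)*(-2) + 50 = -130*(-2) + 50 = 260 + 50 = 310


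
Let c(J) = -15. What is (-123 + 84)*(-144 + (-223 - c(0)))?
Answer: 13728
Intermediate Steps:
(-123 + 84)*(-144 + (-223 - c(0))) = (-123 + 84)*(-144 + (-223 - 1*(-15))) = -39*(-144 + (-223 + 15)) = -39*(-144 - 208) = -39*(-352) = 13728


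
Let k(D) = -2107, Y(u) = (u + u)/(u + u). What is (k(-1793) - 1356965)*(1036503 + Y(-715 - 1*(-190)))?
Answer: -1408683564288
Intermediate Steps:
Y(u) = 1 (Y(u) = (2*u)/((2*u)) = (2*u)*(1/(2*u)) = 1)
(k(-1793) - 1356965)*(1036503 + Y(-715 - 1*(-190))) = (-2107 - 1356965)*(1036503 + 1) = -1359072*1036504 = -1408683564288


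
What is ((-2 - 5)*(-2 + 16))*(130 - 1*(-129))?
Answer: -25382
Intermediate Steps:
((-2 - 5)*(-2 + 16))*(130 - 1*(-129)) = (-7*14)*(130 + 129) = -98*259 = -25382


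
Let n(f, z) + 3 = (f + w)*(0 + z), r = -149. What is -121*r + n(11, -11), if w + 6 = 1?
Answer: 17960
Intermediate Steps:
w = -5 (w = -6 + 1 = -5)
n(f, z) = -3 + z*(-5 + f) (n(f, z) = -3 + (f - 5)*(0 + z) = -3 + (-5 + f)*z = -3 + z*(-5 + f))
-121*r + n(11, -11) = -121*(-149) + (-3 - 5*(-11) + 11*(-11)) = 18029 + (-3 + 55 - 121) = 18029 - 69 = 17960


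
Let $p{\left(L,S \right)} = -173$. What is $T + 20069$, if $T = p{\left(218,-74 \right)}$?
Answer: $19896$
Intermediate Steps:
$T = -173$
$T + 20069 = -173 + 20069 = 19896$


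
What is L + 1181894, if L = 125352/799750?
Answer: 472609925926/399875 ≈ 1.1819e+6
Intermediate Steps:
L = 62676/399875 (L = 125352*(1/799750) = 62676/399875 ≈ 0.15674)
L + 1181894 = 62676/399875 + 1181894 = 472609925926/399875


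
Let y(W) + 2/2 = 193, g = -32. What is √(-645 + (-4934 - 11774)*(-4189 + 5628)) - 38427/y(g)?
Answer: -12809/64 + I*√24043457 ≈ -200.14 + 4903.4*I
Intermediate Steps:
y(W) = 192 (y(W) = -1 + 193 = 192)
√(-645 + (-4934 - 11774)*(-4189 + 5628)) - 38427/y(g) = √(-645 + (-4934 - 11774)*(-4189 + 5628)) - 38427/192 = √(-645 - 16708*1439) - 38427*1/192 = √(-645 - 24042812) - 12809/64 = √(-24043457) - 12809/64 = I*√24043457 - 12809/64 = -12809/64 + I*√24043457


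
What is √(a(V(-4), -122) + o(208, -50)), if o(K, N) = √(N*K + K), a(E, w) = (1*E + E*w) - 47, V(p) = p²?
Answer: √(-1983 + 28*I*√13) ≈ 1.1332 + 44.545*I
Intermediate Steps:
a(E, w) = -47 + E + E*w (a(E, w) = (E + E*w) - 47 = -47 + E + E*w)
o(K, N) = √(K + K*N) (o(K, N) = √(K*N + K) = √(K + K*N))
√(a(V(-4), -122) + o(208, -50)) = √((-47 + (-4)² + (-4)²*(-122)) + √(208*(1 - 50))) = √((-47 + 16 + 16*(-122)) + √(208*(-49))) = √((-47 + 16 - 1952) + √(-10192)) = √(-1983 + 28*I*√13)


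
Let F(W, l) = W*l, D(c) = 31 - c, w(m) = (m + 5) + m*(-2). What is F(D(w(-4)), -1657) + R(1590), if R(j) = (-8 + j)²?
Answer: 2466270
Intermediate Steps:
w(m) = 5 - m (w(m) = (5 + m) - 2*m = 5 - m)
F(D(w(-4)), -1657) + R(1590) = (31 - (5 - 1*(-4)))*(-1657) + (-8 + 1590)² = (31 - (5 + 4))*(-1657) + 1582² = (31 - 1*9)*(-1657) + 2502724 = (31 - 9)*(-1657) + 2502724 = 22*(-1657) + 2502724 = -36454 + 2502724 = 2466270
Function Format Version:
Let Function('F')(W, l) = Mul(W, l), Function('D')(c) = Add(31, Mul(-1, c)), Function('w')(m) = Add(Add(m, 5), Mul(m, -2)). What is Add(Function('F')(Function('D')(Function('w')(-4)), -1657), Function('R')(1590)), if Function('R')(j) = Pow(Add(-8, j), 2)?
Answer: 2466270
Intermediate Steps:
Function('w')(m) = Add(5, Mul(-1, m)) (Function('w')(m) = Add(Add(5, m), Mul(-2, m)) = Add(5, Mul(-1, m)))
Add(Function('F')(Function('D')(Function('w')(-4)), -1657), Function('R')(1590)) = Add(Mul(Add(31, Mul(-1, Add(5, Mul(-1, -4)))), -1657), Pow(Add(-8, 1590), 2)) = Add(Mul(Add(31, Mul(-1, Add(5, 4))), -1657), Pow(1582, 2)) = Add(Mul(Add(31, Mul(-1, 9)), -1657), 2502724) = Add(Mul(Add(31, -9), -1657), 2502724) = Add(Mul(22, -1657), 2502724) = Add(-36454, 2502724) = 2466270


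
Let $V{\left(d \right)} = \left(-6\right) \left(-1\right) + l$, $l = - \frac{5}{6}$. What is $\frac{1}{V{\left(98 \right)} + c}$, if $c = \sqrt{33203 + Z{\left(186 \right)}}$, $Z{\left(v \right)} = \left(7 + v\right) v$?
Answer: $- \frac{186}{2486675} + \frac{36 \sqrt{69101}}{2486675} \approx 0.0037308$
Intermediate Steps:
$l = - \frac{5}{6}$ ($l = \left(-5\right) \frac{1}{6} = - \frac{5}{6} \approx -0.83333$)
$Z{\left(v \right)} = v \left(7 + v\right)$
$V{\left(d \right)} = \frac{31}{6}$ ($V{\left(d \right)} = \left(-6\right) \left(-1\right) - \frac{5}{6} = 6 - \frac{5}{6} = \frac{31}{6}$)
$c = \sqrt{69101}$ ($c = \sqrt{33203 + 186 \left(7 + 186\right)} = \sqrt{33203 + 186 \cdot 193} = \sqrt{33203 + 35898} = \sqrt{69101} \approx 262.87$)
$\frac{1}{V{\left(98 \right)} + c} = \frac{1}{\frac{31}{6} + \sqrt{69101}}$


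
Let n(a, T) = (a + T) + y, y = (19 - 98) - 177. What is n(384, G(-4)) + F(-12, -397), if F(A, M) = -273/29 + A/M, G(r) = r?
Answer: 1319579/11513 ≈ 114.62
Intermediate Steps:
y = -256 (y = -79 - 177 = -256)
n(a, T) = -256 + T + a (n(a, T) = (a + T) - 256 = (T + a) - 256 = -256 + T + a)
F(A, M) = -273/29 + A/M (F(A, M) = -273*1/29 + A/M = -273/29 + A/M)
n(384, G(-4)) + F(-12, -397) = (-256 - 4 + 384) + (-273/29 - 12/(-397)) = 124 + (-273/29 - 12*(-1/397)) = 124 + (-273/29 + 12/397) = 124 - 108033/11513 = 1319579/11513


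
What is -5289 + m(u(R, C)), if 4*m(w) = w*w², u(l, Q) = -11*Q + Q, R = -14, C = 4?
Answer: -21289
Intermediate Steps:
u(l, Q) = -10*Q
m(w) = w³/4 (m(w) = (w*w²)/4 = w³/4)
-5289 + m(u(R, C)) = -5289 + (-10*4)³/4 = -5289 + (¼)*(-40)³ = -5289 + (¼)*(-64000) = -5289 - 16000 = -21289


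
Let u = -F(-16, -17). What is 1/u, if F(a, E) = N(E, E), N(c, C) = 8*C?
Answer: 1/136 ≈ 0.0073529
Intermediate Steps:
F(a, E) = 8*E
u = 136 (u = -8*(-17) = -1*(-136) = 136)
1/u = 1/136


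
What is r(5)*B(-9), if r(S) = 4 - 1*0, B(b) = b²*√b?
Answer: 972*I ≈ 972.0*I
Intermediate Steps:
B(b) = b^(5/2)
r(S) = 4 (r(S) = 4 + 0 = 4)
r(5)*B(-9) = 4*(-9)^(5/2) = 4*(243*I) = 972*I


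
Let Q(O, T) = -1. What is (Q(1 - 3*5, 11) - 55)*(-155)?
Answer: 8680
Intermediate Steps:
(Q(1 - 3*5, 11) - 55)*(-155) = (-1 - 55)*(-155) = -56*(-155) = 8680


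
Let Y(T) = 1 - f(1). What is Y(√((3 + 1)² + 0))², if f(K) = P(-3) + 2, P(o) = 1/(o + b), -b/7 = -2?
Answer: 144/121 ≈ 1.1901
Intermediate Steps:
b = 14 (b = -7*(-2) = 14)
P(o) = 1/(14 + o) (P(o) = 1/(o + 14) = 1/(14 + o))
f(K) = 23/11 (f(K) = 1/(14 - 3) + 2 = 1/11 + 2 = 23/11)
Y(T) = -12/11 (Y(T) = 1 - 1*23/11 = 1 - 23/11 = -12/11)
Y(√((3 + 1)² + 0))² = (-12/11)² = 144/121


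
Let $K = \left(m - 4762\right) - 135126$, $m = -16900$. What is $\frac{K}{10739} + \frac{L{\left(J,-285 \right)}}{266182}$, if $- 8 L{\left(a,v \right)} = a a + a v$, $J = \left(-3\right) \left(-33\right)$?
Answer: $- \frac{166837699691}{11434113992} \approx -14.591$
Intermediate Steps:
$J = 99$
$L{\left(a,v \right)} = - \frac{a^{2}}{8} - \frac{a v}{8}$ ($L{\left(a,v \right)} = - \frac{a a + a v}{8} = - \frac{a^{2} + a v}{8} = - \frac{a^{2}}{8} - \frac{a v}{8}$)
$K = -156788$ ($K = \left(-16900 - 4762\right) - 135126 = -21662 - 135126 = -156788$)
$\frac{K}{10739} + \frac{L{\left(J,-285 \right)}}{266182} = - \frac{156788}{10739} + \frac{\left(- \frac{1}{8}\right) 99 \left(99 - 285\right)}{266182} = \left(-156788\right) \frac{1}{10739} + \left(- \frac{1}{8}\right) 99 \left(-186\right) \frac{1}{266182} = - \frac{156788}{10739} + \frac{9207}{4} \cdot \frac{1}{266182} = - \frac{156788}{10739} + \frac{9207}{1064728} = - \frac{166837699691}{11434113992}$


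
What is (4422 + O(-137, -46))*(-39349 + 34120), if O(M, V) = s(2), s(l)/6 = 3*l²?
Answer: -23499126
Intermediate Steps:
s(l) = 18*l² (s(l) = 6*(3*l²) = 18*l²)
O(M, V) = 72 (O(M, V) = 18*2² = 18*4 = 72)
(4422 + O(-137, -46))*(-39349 + 34120) = (4422 + 72)*(-39349 + 34120) = 4494*(-5229) = -23499126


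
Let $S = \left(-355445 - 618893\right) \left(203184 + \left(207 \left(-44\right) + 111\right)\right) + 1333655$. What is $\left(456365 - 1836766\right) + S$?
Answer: $-189203819952$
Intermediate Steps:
$S = -189202439551$ ($S = - 974338 \left(203184 + \left(-9108 + 111\right)\right) + 1333655 = - 974338 \left(203184 - 8997\right) + 1333655 = \left(-974338\right) 194187 + 1333655 = -189203773206 + 1333655 = -189202439551$)
$\left(456365 - 1836766\right) + S = \left(456365 - 1836766\right) - 189202439551 = -1380401 - 189202439551 = -189203819952$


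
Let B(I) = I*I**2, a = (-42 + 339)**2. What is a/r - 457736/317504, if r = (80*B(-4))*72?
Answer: -341573801/203202560 ≈ -1.6810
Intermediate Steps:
a = 88209 (a = 297**2 = 88209)
B(I) = I**3
r = -368640 (r = (80*(-4)**3)*72 = (80*(-64))*72 = -5120*72 = -368640)
a/r - 457736/317504 = 88209/(-368640) - 457736/317504 = 88209*(-1/368640) - 457736*1/317504 = -9801/40960 - 57217/39688 = -341573801/203202560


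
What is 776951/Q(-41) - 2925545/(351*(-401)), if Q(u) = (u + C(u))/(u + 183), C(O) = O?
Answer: -7764200796926/5770791 ≈ -1.3454e+6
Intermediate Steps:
Q(u) = 2*u/(183 + u) (Q(u) = (u + u)/(u + 183) = (2*u)/(183 + u) = 2*u/(183 + u))
776951/Q(-41) - 2925545/(351*(-401)) = 776951/((2*(-41)/(183 - 41))) - 2925545/(351*(-401)) = 776951/((2*(-41)/142)) - 2925545/(-140751) = 776951/((2*(-41)*(1/142))) - 2925545*(-1/140751) = 776951/(-41/71) + 2925545/140751 = 776951*(-71/41) + 2925545/140751 = -55163521/41 + 2925545/140751 = -7764200796926/5770791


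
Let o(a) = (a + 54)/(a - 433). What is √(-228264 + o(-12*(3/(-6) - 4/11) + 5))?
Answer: I*√4817477789926/4594 ≈ 477.77*I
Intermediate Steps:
o(a) = (54 + a)/(-433 + a)
√(-228264 + o(-12*(3/(-6) - 4/11) + 5)) = √(-228264 + (54 + (-12*(3/(-6) - 4/11) + 5))/(-433 + (-12*(3/(-6) - 4/11) + 5))) = √(-228264 + (54 + (-12*(3*(-⅙) - 4*1/11) + 5))/(-433 + (-12*(3*(-⅙) - 4*1/11) + 5))) = √(-228264 + (54 + (-12*(-½ - 4/11) + 5))/(-433 + (-12*(-½ - 4/11) + 5))) = √(-228264 + (54 + (-12*(-19/22) + 5))/(-433 + (-12*(-19/22) + 5))) = √(-228264 + (54 + (114/11 + 5))/(-433 + (114/11 + 5))) = √(-228264 + (54 + 169/11)/(-433 + 169/11)) = √(-228264 + (763/11)/(-4594/11)) = √(-228264 - 11/4594*763/11) = √(-228264 - 763/4594) = √(-1048645579/4594) = I*√4817477789926/4594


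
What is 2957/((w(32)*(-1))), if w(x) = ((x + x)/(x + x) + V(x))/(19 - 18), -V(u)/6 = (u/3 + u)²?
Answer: 8871/32765 ≈ 0.27075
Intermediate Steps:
V(u) = -32*u²/3 (V(u) = -6*(u/3 + u)² = -6*16*u²/9 = -32*u²/3)
w(x) = 1 - 32*x²/3 (w(x) = ((x + x)/(x + x) - 32*x²/3)/(19 - 18) = ((2*x)/((2*x)) - 32*x²/3)/1 = ((2*x)*(1/(2*x)) - 32*x²/3)*1 = (1 - 32*x²/3)*1 = 1 - 32*x²/3)
2957/((w(32)*(-1))) = 2957/(((1 - 32/3*32²)*(-1))) = 2957/(((1 - 32/3*1024)*(-1))) = 2957/(((1 - 32768/3)*(-1))) = 2957/((-32765/3*(-1))) = 2957/(32765/3) = 2957*(3/32765) = 8871/32765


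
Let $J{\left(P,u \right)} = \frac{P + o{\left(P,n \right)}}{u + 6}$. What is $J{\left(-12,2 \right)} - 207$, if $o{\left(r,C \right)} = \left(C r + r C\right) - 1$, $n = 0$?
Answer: $- \frac{1669}{8} \approx -208.63$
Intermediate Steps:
$o{\left(r,C \right)} = -1 + 2 C r$ ($o{\left(r,C \right)} = \left(C r + C r\right) - 1 = 2 C r - 1 = -1 + 2 C r$)
$J{\left(P,u \right)} = \frac{-1 + P}{6 + u}$ ($J{\left(P,u \right)} = \frac{P + \left(-1 + 2 \cdot 0 P\right)}{u + 6} = \frac{P + \left(-1 + 0\right)}{6 + u} = \frac{P - 1}{6 + u} = \frac{-1 + P}{6 + u}$)
$J{\left(-12,2 \right)} - 207 = \frac{-1 - 12}{6 + 2} - 207 = \frac{1}{8} \left(-13\right) - 207 = - \frac{13}{8} - 207 = - \frac{1669}{8}$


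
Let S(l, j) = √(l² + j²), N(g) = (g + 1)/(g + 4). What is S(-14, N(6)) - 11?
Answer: -11 + 7*√401/10 ≈ 3.0175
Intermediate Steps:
N(g) = (1 + g)/(4 + g)
S(l, j) = √(j² + l²)
S(-14, N(6)) - 11 = √(((1 + 6)/(4 + 6))² + (-14)²) - 11 = √((7/10)² + 196) - 11 = √(49/100 + 196) - 11 = √(19649/100) - 11 = 7*√401/10 - 11 = -11 + 7*√401/10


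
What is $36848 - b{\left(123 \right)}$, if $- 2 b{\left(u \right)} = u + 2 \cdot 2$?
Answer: $\frac{73823}{2} \approx 36912.0$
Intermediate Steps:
$b{\left(u \right)} = -2 - \frac{u}{2}$ ($b{\left(u \right)} = - \frac{u + 2 \cdot 2}{2} = - \frac{u + 4}{2} = - \frac{4 + u}{2} = -2 - \frac{u}{2}$)
$36848 - b{\left(123 \right)} = 36848 - \left(-2 - \frac{123}{2}\right) = 36848 - - \frac{127}{2} = 36848 + \frac{127}{2} = \frac{73823}{2}$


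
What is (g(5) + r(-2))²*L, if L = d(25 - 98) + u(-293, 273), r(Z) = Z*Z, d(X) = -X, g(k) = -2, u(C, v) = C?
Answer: -880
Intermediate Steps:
r(Z) = Z²
L = -220 (L = -(25 - 98) - 293 = -1*(-73) - 293 = 73 - 293 = -220)
(g(5) + r(-2))²*L = (-2 + (-2)²)²*(-220) = (-2 + 4)²*(-220) = 2²*(-220) = 4*(-220) = -880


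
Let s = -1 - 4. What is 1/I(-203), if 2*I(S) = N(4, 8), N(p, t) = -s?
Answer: ⅖ ≈ 0.40000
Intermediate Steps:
s = -5
N(p, t) = 5 (N(p, t) = -1*(-5) = 5)
I(S) = 5/2 (I(S) = (½)*5 = 5/2)
1/I(-203) = 1/(5/2) = ⅖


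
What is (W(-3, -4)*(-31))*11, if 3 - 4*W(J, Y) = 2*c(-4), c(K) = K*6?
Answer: -17391/4 ≈ -4347.8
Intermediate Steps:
c(K) = 6*K
W(J, Y) = 51/4 (W(J, Y) = 3/4 - 6*(-4)/2 = 3/4 - (-24)/2 = 3/4 - 1/4*(-48) = 3/4 + 12 = 51/4)
(W(-3, -4)*(-31))*11 = ((51/4)*(-31))*11 = -1581/4*11 = -17391/4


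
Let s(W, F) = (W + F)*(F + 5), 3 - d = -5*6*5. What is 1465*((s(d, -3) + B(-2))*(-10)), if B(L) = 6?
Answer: -4482900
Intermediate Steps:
d = 153 (d = 3 - (-5*6)*5 = 3 - (-30)*5 = 3 - 1*(-150) = 3 + 150 = 153)
s(W, F) = (5 + F)*(F + W) (s(W, F) = (F + W)*(5 + F) = (5 + F)*(F + W))
1465*((s(d, -3) + B(-2))*(-10)) = 1465*((((-3)² + 5*(-3) + 5*153 - 3*153) + 6)*(-10)) = 1465*(((9 - 15 + 765 - 459) + 6)*(-10)) = 1465*((300 + 6)*(-10)) = 1465*(306*(-10)) = 1465*(-3060) = -4482900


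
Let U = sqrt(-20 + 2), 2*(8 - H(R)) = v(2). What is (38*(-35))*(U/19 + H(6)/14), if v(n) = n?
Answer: -665 - 210*I*sqrt(2) ≈ -665.0 - 296.98*I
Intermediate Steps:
H(R) = 7 (H(R) = 8 - 1/2*2 = 8 - 1 = 7)
U = 3*I*sqrt(2) (U = sqrt(-18) = 3*I*sqrt(2) ≈ 4.2426*I)
(38*(-35))*(U/19 + H(6)/14) = (38*(-35))*((3*I*sqrt(2))/19 + 7/14) = -1330*((3*I*sqrt(2))*(1/19) + 7*(1/14)) = -1330*(3*I*sqrt(2)/19 + 1/2) = -1330*(1/2 + 3*I*sqrt(2)/19) = -665 - 210*I*sqrt(2)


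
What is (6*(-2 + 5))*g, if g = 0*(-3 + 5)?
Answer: 0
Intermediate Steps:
g = 0 (g = 0*2 = 0)
(6*(-2 + 5))*g = (6*(-2 + 5))*0 = (6*3)*0 = 18*0 = 0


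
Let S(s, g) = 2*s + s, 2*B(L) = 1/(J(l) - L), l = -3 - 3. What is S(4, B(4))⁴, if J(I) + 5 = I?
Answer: 20736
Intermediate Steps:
l = -6
J(I) = -5 + I
B(L) = 1/(2*(-11 - L)) (B(L) = 1/(2*((-5 - 6) - L)) = 1/(2*(-11 - L)))
S(s, g) = 3*s
S(4, B(4))⁴ = (3*4)⁴ = 12⁴ = 20736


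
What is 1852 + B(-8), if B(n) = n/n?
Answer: 1853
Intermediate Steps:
B(n) = 1
1852 + B(-8) = 1852 + 1 = 1853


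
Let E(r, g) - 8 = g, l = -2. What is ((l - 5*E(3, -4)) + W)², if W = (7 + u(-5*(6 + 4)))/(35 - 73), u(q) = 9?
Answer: 181476/361 ≈ 502.70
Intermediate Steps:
E(r, g) = 8 + g
W = -8/19 (W = (7 + 9)/(35 - 73) = 16/(-38) = 16*(-1/38) = -8/19 ≈ -0.42105)
((l - 5*E(3, -4)) + W)² = ((-2 - 5*(8 - 4)) - 8/19)² = ((-2 - 5*4) - 8/19)² = ((-2 - 20) - 8/19)² = (-22 - 8/19)² = (-426/19)² = 181476/361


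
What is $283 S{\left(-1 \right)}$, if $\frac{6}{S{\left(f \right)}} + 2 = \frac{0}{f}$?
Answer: $-849$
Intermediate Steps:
$S{\left(f \right)} = -3$ ($S{\left(f \right)} = \frac{6}{-2 + \frac{0}{f}} = \frac{6}{-2 + 0} = \frac{6}{-2} = 6 \left(- \frac{1}{2}\right) = -3$)
$283 S{\left(-1 \right)} = 283 \left(-3\right) = -849$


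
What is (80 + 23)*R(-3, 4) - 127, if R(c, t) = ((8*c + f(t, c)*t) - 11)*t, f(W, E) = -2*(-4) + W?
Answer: 5229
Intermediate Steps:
f(W, E) = 8 + W
R(c, t) = t*(-11 + 8*c + t*(8 + t)) (R(c, t) = ((8*c + (8 + t)*t) - 11)*t = ((8*c + t*(8 + t)) - 11)*t = (-11 + 8*c + t*(8 + t))*t = t*(-11 + 8*c + t*(8 + t)))
(80 + 23)*R(-3, 4) - 127 = (80 + 23)*(4*(-11 + 8*(-3) + 4*(8 + 4))) - 127 = 103*(4*(-11 - 24 + 4*12)) - 127 = 103*(4*(-11 - 24 + 48)) - 127 = 103*(4*13) - 127 = 103*52 - 127 = 5356 - 127 = 5229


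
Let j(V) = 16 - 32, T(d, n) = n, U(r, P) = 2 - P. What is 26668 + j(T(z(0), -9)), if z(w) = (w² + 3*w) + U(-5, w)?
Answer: 26652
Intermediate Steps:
z(w) = 2 + w² + 2*w (z(w) = (w² + 3*w) + (2 - w) = 2 + w² + 2*w)
j(V) = -16
26668 + j(T(z(0), -9)) = 26668 - 16 = 26652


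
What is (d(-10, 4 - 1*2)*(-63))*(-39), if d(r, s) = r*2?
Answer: -49140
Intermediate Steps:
d(r, s) = 2*r
(d(-10, 4 - 1*2)*(-63))*(-39) = ((2*(-10))*(-63))*(-39) = -20*(-63)*(-39) = 1260*(-39) = -49140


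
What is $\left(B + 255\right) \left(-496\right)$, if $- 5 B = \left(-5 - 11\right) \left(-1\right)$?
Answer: $- \frac{624464}{5} \approx -1.2489 \cdot 10^{5}$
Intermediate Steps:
$B = - \frac{16}{5}$ ($B = - \frac{\left(-5 - 11\right) \left(-1\right)}{5} = - \frac{\left(-16\right) \left(-1\right)}{5} = \left(- \frac{1}{5}\right) 16 = - \frac{16}{5} \approx -3.2$)
$\left(B + 255\right) \left(-496\right) = \left(- \frac{16}{5} + 255\right) \left(-496\right) = \frac{1259}{5} \left(-496\right) = - \frac{624464}{5}$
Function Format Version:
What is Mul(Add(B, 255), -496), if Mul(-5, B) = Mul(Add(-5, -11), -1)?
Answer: Rational(-624464, 5) ≈ -1.2489e+5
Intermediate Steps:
B = Rational(-16, 5) (B = Mul(Rational(-1, 5), Mul(Add(-5, -11), -1)) = Mul(Rational(-1, 5), Mul(-16, -1)) = Mul(Rational(-1, 5), 16) = Rational(-16, 5) ≈ -3.2000)
Mul(Add(B, 255), -496) = Mul(Add(Rational(-16, 5), 255), -496) = Mul(Rational(1259, 5), -496) = Rational(-624464, 5)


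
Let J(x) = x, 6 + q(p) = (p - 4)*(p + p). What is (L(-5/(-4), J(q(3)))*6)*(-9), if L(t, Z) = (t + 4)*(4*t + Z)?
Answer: 3969/2 ≈ 1984.5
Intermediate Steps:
q(p) = -6 + 2*p*(-4 + p) (q(p) = -6 + (p - 4)*(p + p) = -6 + (-4 + p)*(2*p) = -6 + 2*p*(-4 + p))
L(t, Z) = (4 + t)*(Z + 4*t)
(L(-5/(-4), J(q(3)))*6)*(-9) = ((4*(-6 - 8*3 + 2*3²) + 4*(-5/(-4))² + 16*(-5/(-4)) + (-6 - 8*3 + 2*3²)*(-5/(-4)))*6)*(-9) = ((4*(-6 - 24 + 2*9) + 4*(-5*(-¼))² + 16*(-5*(-¼)) + (-6 - 24 + 2*9)*(-5*(-¼)))*6)*(-9) = ((4*(-6 - 24 + 18) + 4*(5/4)² + 16*(5/4) + (-6 - 24 + 18)*(5/4))*6)*(-9) = ((4*(-12) + 4*(25/16) + 20 - 12*5/4)*6)*(-9) = ((-48 + 25/4 + 20 - 15)*6)*(-9) = -147/4*6*(-9) = -441/2*(-9) = 3969/2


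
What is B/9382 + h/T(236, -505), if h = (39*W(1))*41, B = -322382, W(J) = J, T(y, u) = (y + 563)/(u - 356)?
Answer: -6587074258/3748109 ≈ -1757.4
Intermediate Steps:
T(y, u) = (563 + y)/(-356 + u)
h = 1599 (h = (39*1)*41 = 39*41 = 1599)
B/9382 + h/T(236, -505) = -322382/9382 + 1599/(((563 + 236)/(-356 - 505))) = -322382*1/9382 + 1599/((799/(-861))) = -161191/4691 + 1599/((-1/861*799)) = -161191/4691 + 1599/(-799/861) = -161191/4691 + 1599*(-861/799) = -161191/4691 - 1376739/799 = -6587074258/3748109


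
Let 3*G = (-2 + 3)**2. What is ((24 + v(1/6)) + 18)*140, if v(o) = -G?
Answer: 17500/3 ≈ 5833.3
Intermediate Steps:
G = 1/3 (G = (-2 + 3)**2/3 = (1/3)*1**2 = (1/3)*1 = 1/3 ≈ 0.33333)
v(o) = -1/3 (v(o) = -1*1/3 = -1/3)
((24 + v(1/6)) + 18)*140 = ((24 - 1/3) + 18)*140 = (71/3 + 18)*140 = (125/3)*140 = 17500/3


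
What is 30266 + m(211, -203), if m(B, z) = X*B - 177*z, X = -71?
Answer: 51216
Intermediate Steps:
m(B, z) = -177*z - 71*B (m(B, z) = -71*B - 177*z = -177*z - 71*B)
30266 + m(211, -203) = 30266 + (-177*(-203) - 71*211) = 30266 + (35931 - 14981) = 30266 + 20950 = 51216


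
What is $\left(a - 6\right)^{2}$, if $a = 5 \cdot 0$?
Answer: $36$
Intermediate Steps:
$a = 0$
$\left(a - 6\right)^{2} = \left(0 - 6\right)^{2} = \left(-6\right)^{2} = 36$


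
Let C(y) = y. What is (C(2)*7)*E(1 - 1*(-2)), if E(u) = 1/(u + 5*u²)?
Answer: 7/24 ≈ 0.29167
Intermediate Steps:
(C(2)*7)*E(1 - 1*(-2)) = (2*7)*(1/((1 - 1*(-2))*(1 + 5*(1 - 1*(-2))))) = 14*(1/((1 + 2)*(1 + 5*(1 + 2)))) = 14*(1/(3*(1 + 5*3))) = 14*(1/(3*(1 + 15))) = 14*((⅓)/16) = 14*((⅓)*(1/16)) = 14*(1/48) = 7/24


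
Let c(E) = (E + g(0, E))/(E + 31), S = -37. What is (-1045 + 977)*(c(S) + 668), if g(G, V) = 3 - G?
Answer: -137428/3 ≈ -45809.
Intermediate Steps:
c(E) = (3 + E)/(31 + E) (c(E) = (E + (3 - 1*0))/(E + 31) = (E + (3 + 0))/(31 + E) = (E + 3)/(31 + E) = (3 + E)/(31 + E))
(-1045 + 977)*(c(S) + 668) = (-1045 + 977)*((3 - 37)/(31 - 37) + 668) = -68*(-34/(-6) + 668) = -68*(-⅙*(-34) + 668) = -68*(17/3 + 668) = -68*2021/3 = -137428/3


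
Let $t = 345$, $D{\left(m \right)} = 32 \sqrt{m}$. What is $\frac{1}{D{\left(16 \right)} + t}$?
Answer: $\frac{1}{473} \approx 0.0021142$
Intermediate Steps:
$\frac{1}{D{\left(16 \right)} + t} = \frac{1}{32 \sqrt{16} + 345} = \frac{1}{32 \cdot 4 + 345} = \frac{1}{128 + 345} = \frac{1}{473}$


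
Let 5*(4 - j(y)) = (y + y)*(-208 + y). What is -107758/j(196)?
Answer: -269395/2362 ≈ -114.05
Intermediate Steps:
j(y) = 4 - 2*y*(-208 + y)/5 (j(y) = 4 - (y + y)*(-208 + y)/5 = 4 - 2*y*(-208 + y)/5)
-107758/j(196) = -107758/(4 - ⅖*196² + (416/5)*196) = -107758/(4 - ⅖*38416 + 81536/5) = -107758/(4 - 76832/5 + 81536/5) = -107758/4724/5 = -107758*5/4724 = -269395/2362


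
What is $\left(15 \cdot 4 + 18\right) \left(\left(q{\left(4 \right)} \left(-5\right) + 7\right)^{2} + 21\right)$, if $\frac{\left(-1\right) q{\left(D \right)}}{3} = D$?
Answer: $351780$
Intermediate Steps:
$q{\left(D \right)} = - 3 D$
$\left(15 \cdot 4 + 18\right) \left(\left(q{\left(4 \right)} \left(-5\right) + 7\right)^{2} + 21\right) = \left(15 \cdot 4 + 18\right) \left(\left(\left(-3\right) 4 \left(-5\right) + 7\right)^{2} + 21\right) = \left(60 + 18\right) \left(\left(\left(-12\right) \left(-5\right) + 7\right)^{2} + 21\right) = 78 \left(\left(60 + 7\right)^{2} + 21\right) = 78 \left(67^{2} + 21\right) = 78 \left(4489 + 21\right) = 78 \cdot 4510 = 351780$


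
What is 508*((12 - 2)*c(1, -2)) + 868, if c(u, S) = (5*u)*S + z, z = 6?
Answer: -19452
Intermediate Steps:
c(u, S) = 6 + 5*S*u (c(u, S) = (5*u)*S + 6 = 5*S*u + 6 = 6 + 5*S*u)
508*((12 - 2)*c(1, -2)) + 868 = 508*((12 - 2)*(6 + 5*(-2)*1)) + 868 = 508*(10*(6 - 10)) + 868 = 508*(10*(-4)) + 868 = 508*(-40) + 868 = -20320 + 868 = -19452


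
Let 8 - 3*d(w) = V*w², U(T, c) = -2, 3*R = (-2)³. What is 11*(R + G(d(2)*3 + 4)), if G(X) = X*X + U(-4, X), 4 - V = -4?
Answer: 13046/3 ≈ 4348.7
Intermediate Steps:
V = 8 (V = 4 - 1*(-4) = 4 + 4 = 8)
R = -8/3 (R = (⅓)*(-2)³ = (⅓)*(-8) = -8/3 ≈ -2.6667)
d(w) = 8/3 - 8*w²/3
G(X) = -2 + X² (G(X) = X*X - 2 = X² - 2 = -2 + X²)
11*(R + G(d(2)*3 + 4)) = 11*(-8/3 + (-2 + ((8/3 - 8/3*2²)*3 + 4)²)) = 11*(-8/3 + (-2 + ((8/3 - 8/3*4)*3 + 4)²)) = 11*(-8/3 + (-2 + ((8/3 - 32/3)*3 + 4)²)) = 11*(-8/3 + (-2 + (-8*3 + 4)²)) = 11*(-8/3 + (-2 + (-24 + 4)²)) = 11*(-8/3 + (-2 + (-20)²)) = 11*(-8/3 + (-2 + 400)) = 11*(-8/3 + 398) = 11*(1186/3) = 13046/3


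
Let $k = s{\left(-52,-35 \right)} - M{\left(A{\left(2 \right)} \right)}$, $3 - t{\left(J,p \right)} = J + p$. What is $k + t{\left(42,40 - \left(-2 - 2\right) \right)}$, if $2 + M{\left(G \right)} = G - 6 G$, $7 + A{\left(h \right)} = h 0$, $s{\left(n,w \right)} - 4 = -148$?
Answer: $-260$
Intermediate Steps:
$s{\left(n,w \right)} = -144$ ($s{\left(n,w \right)} = 4 - 148 = -144$)
$A{\left(h \right)} = -7$ ($A{\left(h \right)} = -7 + h 0 = -7 + 0 = -7$)
$M{\left(G \right)} = -2 - 5 G$ ($M{\left(G \right)} = -2 + \left(G - 6 G\right) = -2 - 5 G$)
$t{\left(J,p \right)} = 3 - J - p$ ($t{\left(J,p \right)} = 3 - \left(J + p\right) = 3 - J - p$)
$k = -177$ ($k = -144 - \left(-2 - -35\right) = -144 - \left(-2 + 35\right) = -144 - 33 = -177$)
$k + t{\left(42,40 - \left(-2 - 2\right) \right)} = -177 - \left(79 - \left(-2 - 2\right)\right) = -177 - \left(79 + 4\right) = -177 - 83 = -260$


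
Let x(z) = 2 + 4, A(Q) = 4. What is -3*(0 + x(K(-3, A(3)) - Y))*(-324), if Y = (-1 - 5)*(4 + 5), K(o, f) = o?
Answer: 5832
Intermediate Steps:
Y = -54 (Y = -6*9 = -54)
x(z) = 6
-3*(0 + x(K(-3, A(3)) - Y))*(-324) = -3*(0 + 6)*(-324) = -3*6*(-324) = -18*(-324) = 5832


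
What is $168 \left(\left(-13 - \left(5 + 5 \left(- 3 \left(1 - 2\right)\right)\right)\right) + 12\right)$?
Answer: $-3528$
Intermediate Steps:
$168 \left(\left(-13 - \left(5 + 5 \left(- 3 \left(1 - 2\right)\right)\right)\right) + 12\right) = 168 \left(\left(-13 - \left(5 + 5 \left(\left(-3\right) \left(-1\right)\right)\right)\right) + 12\right) = 168 \left(\left(-13 - 20\right) + 12\right) = 168 \left(-33 + 12\right) = 168 \left(-21\right) = -3528$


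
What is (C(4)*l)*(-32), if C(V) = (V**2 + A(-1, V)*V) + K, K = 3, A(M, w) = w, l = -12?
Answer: 13440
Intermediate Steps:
C(V) = 3 + 2*V**2 (C(V) = (V**2 + V*V) + 3 = (V**2 + V**2) + 3 = 2*V**2 + 3 = 3 + 2*V**2)
(C(4)*l)*(-32) = ((3 + 2*4**2)*(-12))*(-32) = ((3 + 2*16)*(-12))*(-32) = ((3 + 32)*(-12))*(-32) = (35*(-12))*(-32) = -420*(-32) = 13440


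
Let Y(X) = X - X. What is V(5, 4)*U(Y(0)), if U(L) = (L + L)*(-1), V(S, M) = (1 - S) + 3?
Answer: 0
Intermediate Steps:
V(S, M) = 4 - S
Y(X) = 0
U(L) = -2*L (U(L) = (2*L)*(-1) = -2*L)
V(5, 4)*U(Y(0)) = (4 - 1*5)*(-2*0) = (4 - 5)*0 = -1*0 = 0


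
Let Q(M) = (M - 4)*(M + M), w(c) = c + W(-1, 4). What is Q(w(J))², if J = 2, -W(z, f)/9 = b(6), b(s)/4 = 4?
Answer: 1719263296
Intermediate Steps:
b(s) = 16 (b(s) = 4*4 = 16)
W(z, f) = -144 (W(z, f) = -9*16 = -144)
w(c) = -144 + c (w(c) = c - 144 = -144 + c)
Q(M) = 2*M*(-4 + M) (Q(M) = (-4 + M)*(2*M) = 2*M*(-4 + M))
Q(w(J))² = (2*(-144 + 2)*(-4 + (-144 + 2)))² = (2*(-142)*(-4 - 142))² = (2*(-142)*(-146))² = 41464² = 1719263296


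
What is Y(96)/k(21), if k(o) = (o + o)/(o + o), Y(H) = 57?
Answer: 57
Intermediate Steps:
k(o) = 1 (k(o) = (2*o)/((2*o)) = (2*o)*(1/(2*o)) = 1)
Y(96)/k(21) = 57/1 = 57*1 = 57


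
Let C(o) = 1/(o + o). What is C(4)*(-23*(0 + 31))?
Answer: -713/8 ≈ -89.125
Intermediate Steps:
C(o) = 1/(2*o)
C(4)*(-23*(0 + 31)) = ((½)/4)*(-23*(0 + 31)) = ((½)*(¼))*(-23*31) = (⅛)*(-713) = -713/8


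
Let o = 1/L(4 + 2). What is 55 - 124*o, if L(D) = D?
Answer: 103/3 ≈ 34.333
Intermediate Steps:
o = 1/6 (o = 1/(4 + 2) = 1/6 ≈ 0.16667)
55 - 124*o = 55 - 124*1/6 = 55 - 62/3 = 103/3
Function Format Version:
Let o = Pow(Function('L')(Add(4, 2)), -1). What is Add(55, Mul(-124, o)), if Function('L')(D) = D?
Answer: Rational(103, 3) ≈ 34.333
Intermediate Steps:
o = Rational(1, 6) (o = Pow(Add(4, 2), -1) = Pow(6, -1) = Rational(1, 6) ≈ 0.16667)
Add(55, Mul(-124, o)) = Add(55, Mul(-124, Rational(1, 6))) = Add(55, Rational(-62, 3)) = Rational(103, 3)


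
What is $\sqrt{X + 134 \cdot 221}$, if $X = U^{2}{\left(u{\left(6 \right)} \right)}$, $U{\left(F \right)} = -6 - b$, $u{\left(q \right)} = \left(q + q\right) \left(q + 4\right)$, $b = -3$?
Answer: $\sqrt{29623} \approx 172.11$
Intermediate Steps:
$u{\left(q \right)} = 2 q \left(4 + q\right)$
$U{\left(F \right)} = -3$ ($U{\left(F \right)} = -6 - -3 = -6 + 3 = -3$)
$X = 9$ ($X = \left(-3\right)^{2} = 9$)
$\sqrt{X + 134 \cdot 221} = \sqrt{9 + 134 \cdot 221} = \sqrt{9 + 29614} = \sqrt{29623}$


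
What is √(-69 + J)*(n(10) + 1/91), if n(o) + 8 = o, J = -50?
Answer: 183*I*√119/91 ≈ 21.937*I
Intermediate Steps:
n(o) = -8 + o
√(-69 + J)*(n(10) + 1/91) = √(-69 - 50)*((-8 + 10) + 1/91) = √(-119)*(2 + 1/91) = (I*√119)*(183/91) = 183*I*√119/91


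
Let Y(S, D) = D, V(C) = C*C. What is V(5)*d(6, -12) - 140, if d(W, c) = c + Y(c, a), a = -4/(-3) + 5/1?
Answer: -845/3 ≈ -281.67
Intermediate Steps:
a = 19/3 (a = -4*(-⅓) + 5*1 = 4/3 + 5 = 19/3 ≈ 6.3333)
V(C) = C²
d(W, c) = 19/3 + c (d(W, c) = c + 19/3 = 19/3 + c)
V(5)*d(6, -12) - 140 = 5²*(19/3 - 12) - 140 = 25*(-17/3) - 140 = -425/3 - 140 = -845/3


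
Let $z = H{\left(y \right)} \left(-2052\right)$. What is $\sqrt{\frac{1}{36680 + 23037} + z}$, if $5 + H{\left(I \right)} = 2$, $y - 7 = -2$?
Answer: $\frac{\sqrt{21953035327601}}{59717} \approx 78.46$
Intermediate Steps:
$y = 5$ ($y = 7 - 2 = 5$)
$H{\left(I \right)} = -3$ ($H{\left(I \right)} = -5 + 2 = -3$)
$z = 6156$ ($z = \left(-3\right) \left(-2052\right) = 6156$)
$\sqrt{\frac{1}{36680 + 23037} + z} = \sqrt{\frac{1}{36680 + 23037} + 6156} = \sqrt{\frac{1}{59717} + 6156} = \sqrt{\frac{367617853}{59717}} = \frac{\sqrt{21953035327601}}{59717}$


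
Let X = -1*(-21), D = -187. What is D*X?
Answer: -3927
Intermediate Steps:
X = 21
D*X = -187*21 = -3927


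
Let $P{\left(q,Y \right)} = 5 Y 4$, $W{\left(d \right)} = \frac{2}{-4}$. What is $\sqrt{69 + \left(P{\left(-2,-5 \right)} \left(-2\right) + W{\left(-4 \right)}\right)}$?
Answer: $\frac{\sqrt{1074}}{2} \approx 16.386$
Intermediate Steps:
$W{\left(d \right)} = - \frac{1}{2}$ ($W{\left(d \right)} = 2 \left(- \frac{1}{4}\right) = - \frac{1}{2}$)
$P{\left(q,Y \right)} = 20 Y$
$\sqrt{69 + \left(P{\left(-2,-5 \right)} \left(-2\right) + W{\left(-4 \right)}\right)} = \sqrt{69 - \left(\frac{1}{2} - 20 \left(-5\right) \left(-2\right)\right)} = \sqrt{69 - - \frac{399}{2}} = \sqrt{69 + \left(200 - \frac{1}{2}\right)} = \sqrt{69 + \frac{399}{2}} = \sqrt{\frac{537}{2}} = \frac{\sqrt{1074}}{2}$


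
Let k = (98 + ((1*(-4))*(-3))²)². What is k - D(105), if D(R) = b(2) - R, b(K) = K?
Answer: 58667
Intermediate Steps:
D(R) = 2 - R
k = 58564 (k = (98 + (-4*(-3))²)² = (98 + 12²)² = (98 + 144)² = 242² = 58564)
k - D(105) = 58564 - (2 - 1*105) = 58564 - (2 - 105) = 58564 - 1*(-103) = 58564 + 103 = 58667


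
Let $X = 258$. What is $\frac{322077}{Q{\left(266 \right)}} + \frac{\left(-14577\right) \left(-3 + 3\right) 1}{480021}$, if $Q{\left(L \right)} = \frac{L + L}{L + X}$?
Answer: $\frac{6027441}{19} \approx 3.1723 \cdot 10^{5}$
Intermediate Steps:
$Q{\left(L \right)} = \frac{2 L}{258 + L}$ ($Q{\left(L \right)} = \frac{L + L}{L + 258} = \frac{2 L}{258 + L}$)
$\frac{322077}{Q{\left(266 \right)}} + \frac{\left(-14577\right) \left(-3 + 3\right) 1}{480021} = \frac{322077}{2 \cdot 266 \frac{1}{258 + 266}} + \frac{\left(-14577\right) \left(-3 + 3\right) 1}{480021} = \frac{322077}{2 \cdot 266 \cdot \frac{1}{524}} + - 14577 \cdot 0 \cdot 1 \cdot \frac{1}{480021} = \frac{322077}{2 \cdot 266 \cdot \frac{1}{524}} + \left(-14577\right) 0 \cdot \frac{1}{480021} = \frac{322077}{\frac{133}{131}} + 0 \cdot \frac{1}{480021} = 322077 \cdot \frac{131}{133} + 0 = \frac{6027441}{19} + 0 = \frac{6027441}{19}$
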